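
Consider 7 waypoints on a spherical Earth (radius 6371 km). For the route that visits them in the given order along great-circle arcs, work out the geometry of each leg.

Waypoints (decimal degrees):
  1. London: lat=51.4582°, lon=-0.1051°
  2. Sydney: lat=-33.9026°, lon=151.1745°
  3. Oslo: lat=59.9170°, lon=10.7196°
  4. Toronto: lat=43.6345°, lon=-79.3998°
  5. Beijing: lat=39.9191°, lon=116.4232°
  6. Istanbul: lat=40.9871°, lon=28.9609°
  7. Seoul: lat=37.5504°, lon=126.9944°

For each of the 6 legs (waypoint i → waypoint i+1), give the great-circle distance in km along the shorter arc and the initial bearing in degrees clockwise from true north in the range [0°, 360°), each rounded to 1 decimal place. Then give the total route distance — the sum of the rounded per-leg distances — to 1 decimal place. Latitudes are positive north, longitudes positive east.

Leg 1: dist=16996.0 km, bearing=60.9°
Leg 2: dist=15952.3 km, bearing=327.6°
Leg 3: dist=5936.8 km, bearing=295.6°
Leg 4: dist=10589.6 km, bearing=347.9°
Leg 5: dist=7058.6 km, bearing=302.6°
Leg 6: dist=7958.5 km, bearing=55.8°
Total: 64491.8 km

Leg 1: φ1=0.8981150, φ2=-0.5917120, Δφ=-1.4898270, Δλ=2.6403271 rad; a=sin²(Δφ/2)+cosφ1·cosφ2·sin²(Δλ/2)=0.9449010199; c=2·atan2(√a, √(1-a))=2.667707519; dist=6371·c=16995.965 ≈ 16996.0 km; running total=16996.0 km
Leg 1 bearing: y=sinΔλ·cosφ2=0.39883843, x=cosφ1·sinφ2-sinφ1·cosφ2·cosΔλ=0.22176617; θ=atan2(y, x)=60.9246° ≈ 60.9°
Leg 2: φ1=-0.5917120, φ2=1.0457489, Δφ=1.6374609, Δλ=-2.4514005 rad; a=sin²(Δφ/2)+cosφ1·cosφ2·sin²(Δλ/2)=0.9017317168; c=2·atan2(√a, √(1-a))=2.503886353; dist=6371·c=15952.260 ≈ 15952.3 km; running total=32948.3 km
Leg 2 bearing: y=sinΔλ·cosφ2=-0.31914112, x=cosφ1·sinφ2-sinφ1·cosφ2·cosΔλ=0.50258876; θ=atan2(y, x)=-32.4153° <0 so +360° → 327.5847° ≈ 327.6°
Leg 3: φ1=1.0457489, φ2=0.7615657, Δφ=-0.2841832, Δλ=-1.5728802 rad; a=sin²(Δφ/2)+cosφ1·cosφ2·sin²(Δλ/2)=0.2018254459; c=2·atan2(√a, √(1-a))=0.931851065; dist=6371·c=5936.823 ≈ 5936.8 km; running total=38885.1 km
Leg 3 bearing: y=sinΔλ·cosφ2=-0.72375491, x=cosφ1·sinφ2-sinφ1·cosφ2·cosΔλ=0.34719817; θ=atan2(y, x)=-64.3721° <0 so +360° → 295.6279° ≈ 295.6°
Leg 4: φ1=0.7615657, φ2=0.6967197, Δφ=-0.0648460, Δλ=3.4177561 rad; a=sin²(Δφ/2)+cosφ1·cosφ2·sin²(Δλ/2)=0.5456203530; c=2·atan2(√a, √(1-a))=1.662164104; dist=6371·c=10589.648 ≈ 10589.6 km; running total=49474.7 km
Leg 4 bearing: y=sinΔλ·cosφ2=-0.20912191, x=cosφ1·sinφ2-sinφ1·cosφ2·cosΔλ=0.97362373; θ=atan2(y, x)=-12.1222° <0 so +360° → 347.8778° ≈ 347.9°
Leg 5: φ1=0.6967197, φ2=0.7153598, Δφ=0.0186401, Δλ=-1.5265051 rad; a=sin²(Δφ/2)+cosφ1·cosφ2·sin²(Δλ/2)=0.2767394745; c=2·atan2(√a, √(1-a))=1.107922856; dist=6371·c=7058.577 ≈ 7058.6 km; running total=56533.3 km
Leg 5 bearing: y=sinΔλ·cosφ2=-0.75411699, x=cosφ1·sinφ2-sinφ1·cosφ2·cosΔλ=0.48158750; θ=atan2(y, x)=-57.4372° <0 so +360° → 302.5628° ≈ 302.6°
Leg 6: φ1=0.7153598, φ2=0.6553781, Δφ=-0.0599817, Δλ=1.7110074 rad; a=sin²(Δφ/2)+cosφ1·cosφ2·sin²(Δλ/2)=0.3419495223; c=2·atan2(√a, √(1-a))=1.249179440; dist=6371·c=7958.522 ≈ 7958.5 km; running total=64491.8 km
Leg 6 bearing: y=sinΔλ·cosφ2=0.78503725, x=cosφ1·sinφ2-sinφ1·cosφ2·cosΔλ=0.53272574; θ=atan2(y, x)=55.8392° ≈ 55.8°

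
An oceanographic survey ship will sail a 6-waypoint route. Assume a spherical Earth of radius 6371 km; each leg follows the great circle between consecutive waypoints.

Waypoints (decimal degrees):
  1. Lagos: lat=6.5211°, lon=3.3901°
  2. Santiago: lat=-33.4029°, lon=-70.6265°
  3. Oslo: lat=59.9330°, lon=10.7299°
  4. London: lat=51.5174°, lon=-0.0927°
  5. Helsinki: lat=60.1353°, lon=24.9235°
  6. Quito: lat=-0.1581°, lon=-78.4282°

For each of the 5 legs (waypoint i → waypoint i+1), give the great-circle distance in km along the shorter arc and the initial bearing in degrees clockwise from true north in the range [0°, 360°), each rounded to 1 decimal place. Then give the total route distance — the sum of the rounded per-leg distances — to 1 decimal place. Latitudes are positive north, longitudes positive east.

Leg 1: φ1=0.1138147, φ2=-0.5829906, Δφ=-0.6968053, Δλ=-1.2918334 rad; a=sin²(Δφ/2)+cosφ1·cosφ2·sin²(Δλ/2)=0.4170673012; c=2·atan2(√a, √(1-a))=1.404160827; dist=6371·c=8945.909 ≈ 8945.9 km; running total=8945.9 km
Leg 1 bearing: y=sinΔλ·cosφ2=-0.80254712, x=cosφ1·sinφ2-sinφ1·cosφ2·cosΔλ=-0.57306787; θ=atan2(y, x)=-125.5292° <0 so +360° → 234.4708° ≈ 234.5°
Leg 2: φ1=-0.5829906, φ2=1.0460282, Δφ=1.6290188, Δλ=1.4199370 rad; a=sin²(Δφ/2)+cosφ1·cosφ2·sin²(Δλ/2)=0.7067930420; c=2·atan2(√a, √(1-a))=1.997185621; dist=6371·c=12724.070 ≈ 12724.1 km; running total=21670.0 km
Leg 2 bearing: y=sinΔλ·cosφ2=0.49532202, x=cosφ1·sinφ2-sinφ1·cosφ2·cosΔλ=0.76393891; θ=atan2(y, x)=32.9585° ≈ 33.0°
Leg 3: φ1=1.0460282, φ2=0.8991483, Δφ=-0.1468799, Δλ=-0.1888900 rad; a=sin²(Δφ/2)+cosφ1·cosφ2·sin²(Δλ/2)=0.0081564106; c=2·atan2(√a, √(1-a))=0.180872146; dist=6371·c=1152.336 ≈ 1152.3 km; running total=22822.3 km
Leg 3 bearing: y=sinΔλ·cosφ2=-0.11684417, x=cosφ1·sinφ2-sinφ1·cosφ2·cosΔλ=-0.13677344; θ=atan2(y, x)=-139.4931° <0 so +360° → 220.5069° ≈ 220.5°
Leg 4: φ1=0.8991483, φ2=1.0495590, Δφ=0.1504107, Δλ=0.4366151 rad; a=sin²(Δφ/2)+cosφ1·cosφ2·sin²(Δλ/2)=0.0201796802; c=2·atan2(√a, √(1-a))=0.285074728; dist=6371·c=1816.211 ≈ 1816.2 km; running total=24638.5 km
Leg 4 bearing: y=sinΔλ·cosφ2=0.21057186, x=cosφ1·sinφ2-sinφ1·cosφ2·cosΔλ=0.18641174; θ=atan2(y, x)=48.4827° ≈ 48.5°
Leg 5: φ1=1.0495590, φ2=-0.0027594, Δφ=-1.0523183, Δλ=-1.8038275 rad; a=sin²(Δφ/2)+cosφ1·cosφ2·sin²(Δλ/2)=0.5586918987; c=2·atan2(√a, √(1-a))=1.688451380; dist=6371·c=10757.124 ≈ 10757.1 km; running total=35395.6 km
Leg 5 bearing: y=sinΔλ·cosφ2=-0.97296719, x=cosφ1·sinφ2-sinφ1·cosφ2·cosΔλ=0.19888663; θ=atan2(y, x)=-78.4472° <0 so +360° → 281.5528° ≈ 281.6°

Leg 1: dist=8945.9 km, bearing=234.5°
Leg 2: dist=12724.1 km, bearing=33.0°
Leg 3: dist=1152.3 km, bearing=220.5°
Leg 4: dist=1816.2 km, bearing=48.5°
Leg 5: dist=10757.1 km, bearing=281.6°
Total: 35395.6 km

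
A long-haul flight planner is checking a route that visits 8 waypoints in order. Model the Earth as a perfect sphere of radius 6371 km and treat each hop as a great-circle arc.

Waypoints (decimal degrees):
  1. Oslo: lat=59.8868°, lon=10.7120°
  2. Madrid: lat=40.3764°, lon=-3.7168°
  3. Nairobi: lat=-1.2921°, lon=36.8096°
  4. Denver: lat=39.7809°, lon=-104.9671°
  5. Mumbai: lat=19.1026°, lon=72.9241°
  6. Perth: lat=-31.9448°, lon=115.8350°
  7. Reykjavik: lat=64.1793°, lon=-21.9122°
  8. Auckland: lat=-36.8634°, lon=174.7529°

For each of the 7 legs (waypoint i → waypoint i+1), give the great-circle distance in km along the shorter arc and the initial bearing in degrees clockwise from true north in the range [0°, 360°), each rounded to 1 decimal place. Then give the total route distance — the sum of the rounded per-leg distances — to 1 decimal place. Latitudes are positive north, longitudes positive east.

Leg 1: dist=2388.8 km, bearing=211.2°
Leg 2: dist=6187.6 km, bearing=128.1°
Leg 3: dist=14252.0 km, bearing=322.8°
Leg 4: dist=13463.9 km, bearing=2.3°
Leg 5: dist=7287.3 km, bearing=140.6°
Leg 6: dist=15409.1 km, bearing=333.7°
Leg 7: dist=16780.4 km, bearing=331.8°
Total: 75769.1 km

Leg 1: φ1=1.0452218, φ2=0.7047011, Δφ=-0.3405207, Δλ=-0.2518301 rad; a=sin²(Δφ/2)+cosφ1·cosφ2·sin²(Δλ/2)=0.0347373112; c=2·atan2(√a, √(1-a))=0.374951520; dist=6371·c=2388.816 ≈ 2388.8 km; running total=2388.8 km
Leg 1 bearing: y=sinΔλ·cosφ2=-0.18982412, x=cosφ1·sinφ2-sinφ1·cosφ2·cosΔλ=-0.31319215; θ=atan2(y, x)=-148.7802° <0 so +360° → 211.2198° ≈ 211.2°
Leg 2: φ1=0.7047011, φ2=-0.0225514, Δφ=-0.7272525, Δλ=0.7073191 rad; a=sin²(Δφ/2)+cosφ1·cosφ2·sin²(Δλ/2)=0.2178508707; c=2·atan2(√a, √(1-a))=0.971213328; dist=6371·c=6187.600 ≈ 6187.6 km; running total=8576.4 km
Leg 2 bearing: y=sinΔλ·cosφ2=0.64963312, x=cosφ1·sinφ2-sinφ1·cosφ2·cosΔλ=-0.50945489; θ=atan2(y, x)=128.1042° ≈ 128.1°
Leg 3: φ1=-0.0225514, φ2=0.6943077, Δφ=0.7168591, Δλ=-2.4744702 rad; a=sin²(Δφ/2)+cosφ1·cosφ2·sin²(Δλ/2)=0.8090050515; c=2·atan2(√a, √(1-a))=2.237005376; dist=6371·c=14251.961 ≈ 14252.0 km; running total=22828.4 km
Leg 3 bearing: y=sinΔλ·cosφ2=-0.47549047, x=cosφ1·sinφ2-sinφ1·cosφ2·cosΔλ=0.62607693; θ=atan2(y, x)=-37.2158° <0 so +360° → 322.7842° ≈ 322.8°
Leg 4: φ1=0.6943077, φ2=0.3334033, Δφ=-0.3609044, Δλ=3.1047872 rad; a=sin²(Δφ/2)+cosφ1·cosφ2·sin²(Δλ/2)=0.7581440464; c=2·atan2(√a, √(1-a))=2.113307348; dist=6371·c=13463.881 ≈ 13463.9 km; running total=36292.3 km
Leg 4 bearing: y=sinΔλ·cosφ2=0.03477092, x=cosφ1·sinφ2-sinφ1·cosφ2·cosΔλ=0.85570882; θ=atan2(y, x)=2.3269° ≈ 2.3°
Leg 5: φ1=0.3334033, φ2=-0.5575419, Δφ=-0.8909452, Δλ=0.7489365 rad; a=sin²(Δφ/2)+cosφ1·cosφ2·sin²(Δλ/2)=0.2929410729; c=2·atan2(√a, √(1-a))=1.143822891; dist=6371·c=7287.296 ≈ 7287.3 km; running total=43579.6 km
Leg 5 bearing: y=sinΔλ·cosφ2=0.57774955, x=cosφ1·sinφ2-sinφ1·cosφ2·cosΔλ=-0.70335757; θ=atan2(y, x)=140.5998° ≈ 140.6°
Leg 6: φ1=-0.5575419, φ2=1.1201401, Δφ=1.6776820, Δλ=-2.4041422 rad; a=sin²(Δφ/2)+cosφ1·cosφ2·sin²(Δλ/2)=0.8749229711; c=2·atan2(√a, √(1-a))=2.418625523; dist=6371·c=15409.063 ≈ 15409.1 km; running total=58988.7 km
Leg 6 bearing: y=sinΔλ·cosφ2=-0.29286938, x=cosφ1·sinφ2-sinφ1·cosφ2·cosΔλ=0.59326098; θ=atan2(y, x)=-26.2737° <0 so +360° → 333.7263° ≈ 333.7°
Leg 7: φ1=1.1201401, φ2=-0.6433877, Δφ=-1.7635278, Δλ=3.4324535 rad; a=sin²(Δφ/2)+cosφ1·cosφ2·sin²(Δλ/2)=0.9369265301; c=2·atan2(√a, √(1-a))=2.633868083; dist=6371·c=16780.374 ≈ 16780.4 km; running total=75769.1 km
Leg 7 bearing: y=sinΔλ·cosφ2=-0.22944114, x=cosφ1·sinφ2-sinφ1·cosφ2·cosΔλ=0.42864623; θ=atan2(y, x)=-28.1588° <0 so +360° → 331.8412° ≈ 331.8°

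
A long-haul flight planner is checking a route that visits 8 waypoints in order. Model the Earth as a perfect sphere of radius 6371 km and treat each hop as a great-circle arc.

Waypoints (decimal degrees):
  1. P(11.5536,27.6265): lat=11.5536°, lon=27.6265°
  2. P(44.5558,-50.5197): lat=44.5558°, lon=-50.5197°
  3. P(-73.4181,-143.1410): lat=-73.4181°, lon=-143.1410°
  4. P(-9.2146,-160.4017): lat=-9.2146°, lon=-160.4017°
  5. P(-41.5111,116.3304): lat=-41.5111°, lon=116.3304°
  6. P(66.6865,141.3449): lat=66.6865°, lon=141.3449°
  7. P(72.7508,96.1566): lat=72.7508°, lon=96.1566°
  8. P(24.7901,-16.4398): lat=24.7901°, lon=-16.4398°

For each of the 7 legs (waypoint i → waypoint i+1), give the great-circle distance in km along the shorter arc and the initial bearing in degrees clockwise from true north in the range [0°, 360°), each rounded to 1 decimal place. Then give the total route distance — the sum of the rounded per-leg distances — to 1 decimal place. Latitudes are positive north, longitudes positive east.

Leg 1: φ1=0.2016484, φ2=0.7776454, Δφ=0.5759971, Δλ=-1.3639085 rad; a=sin²(Δφ/2)+cosφ1·cosφ2·sin²(Δλ/2)=0.3580366675; c=2·atan2(√a, √(1-a))=1.282909487; dist=6371·c=8173.416 ≈ 8173.4 km; running total=8173.4 km
Leg 1 bearing: y=sinΔλ·cosφ2=-0.69737195, x=cosφ1·sinφ2-sinφ1·cosφ2·cosΔλ=0.65807143; θ=atan2(y, x)=-46.6608° <0 so +360° → 313.3392° ≈ 313.3°
Leg 2: φ1=0.7776454, φ2=-1.2813876, Δφ=-2.0590330, Δλ=-1.6165466 rad; a=sin²(Δφ/2)+cosφ1·cosφ2·sin²(Δλ/2)=0.8408630988; c=2·atan2(√a, √(1-a))=2.320915834; dist=6371·c=14786.555 ≈ 14786.6 km; running total=22960.0 km
Leg 2 bearing: y=sinΔλ·cosφ2=-0.28508700, x=cosφ1·sinφ2-sinφ1·cosφ2·cosΔλ=-0.67377652; θ=atan2(y, x)=-157.0659° <0 so +360° → 202.9341° ≈ 202.9°
Leg 3: φ1=-1.2813876, φ2=-0.1608251, Δφ=1.1205625, Δλ=-0.3012560 rad; a=sin²(Δφ/2)+cosφ1·cosφ2·sin²(Δλ/2)=0.2887552570; c=2·atan2(√a, √(1-a))=1.134606097; dist=6371·c=7228.575 ≈ 7228.6 km; running total=30188.6 km
Leg 3 bearing: y=sinΔλ·cosφ2=-0.29289090, x=cosφ1·sinφ2-sinφ1·cosφ2·cosΔλ=0.85773980; θ=atan2(y, x)=-18.8534° <0 so +360° → 341.1466° ≈ 341.1°
Leg 4: φ1=-0.1608251, φ2=-0.7245054, Δφ=-0.5636803, Δλ=4.8298863 rad; a=sin²(Δφ/2)+cosφ1·cosφ2·sin²(Δλ/2)=0.4036097602; c=2·atan2(√a, √(1-a))=1.376801332; dist=6371·c=8771.601 ≈ 8771.6 km; running total=38960.2 km
Leg 4 bearing: y=sinΔλ·cosφ2=-0.74366427, x=cosφ1·sinφ2-sinφ1·cosφ2·cosΔλ=-0.64015556; θ=atan2(y, x)=-130.7223° <0 so +360° → 229.2777° ≈ 229.3°
Leg 5: φ1=-0.7245054, φ2=1.1638990, Δφ=1.8884044, Δλ=0.4365854 rad; a=sin²(Δφ/2)+cosφ1·cosφ2·sin²(Δλ/2)=0.6700466023; c=2·atan2(√a, √(1-a))=1.917812335; dist=6371·c=12218.382 ≈ 12218.4 km; running total=51178.6 km
Leg 5 bearing: y=sinΔλ·cosφ2=0.16734697, x=cosφ1·sinφ2-sinφ1·cosφ2·cosΔλ=0.92538187; θ=atan2(y, x)=10.2506° ≈ 10.3°
Leg 6: φ1=1.1638990, φ2=1.2697410, Δφ=0.1058420, Δλ=-0.7886846 rad; a=sin²(Δφ/2)+cosφ1·cosφ2·sin²(Δλ/2)=0.0201207814; c=2·atan2(√a, √(1-a))=0.284655561; dist=6371·c=1813.541 ≈ 1813.5 km; running total=52992.1 km
Leg 6 bearing: y=sinΔλ·cosφ2=-0.21036509, x=cosφ1·sinφ2-sinφ1·cosφ2·cosΔλ=0.18603836; θ=atan2(y, x)=-48.5118° <0 so +360° → 311.4882° ≈ 311.5°
Leg 7: φ1=1.2697410, φ2=0.4326689, Δφ=-0.8370721, Δλ=-1.9651779 rad; a=sin²(Δφ/2)+cosφ1·cosφ2·sin²(Δλ/2)=0.3515004283; c=2·atan2(√a, √(1-a))=1.269247876; dist=6371·c=8086.378 ≈ 8086.4 km; running total=61078.5 km
Leg 7 bearing: y=sinΔλ·cosφ2=-0.83815826, x=cosφ1·sinφ2-sinφ1·cosφ2·cosΔλ=0.45747376; θ=atan2(y, x)=-61.3739° <0 so +360° → 298.6261° ≈ 298.6°

Leg 1: dist=8173.4 km, bearing=313.3°
Leg 2: dist=14786.6 km, bearing=202.9°
Leg 3: dist=7228.6 km, bearing=341.1°
Leg 4: dist=8771.6 km, bearing=229.3°
Leg 5: dist=12218.4 km, bearing=10.3°
Leg 6: dist=1813.5 km, bearing=311.5°
Leg 7: dist=8086.4 km, bearing=298.6°
Total: 61078.5 km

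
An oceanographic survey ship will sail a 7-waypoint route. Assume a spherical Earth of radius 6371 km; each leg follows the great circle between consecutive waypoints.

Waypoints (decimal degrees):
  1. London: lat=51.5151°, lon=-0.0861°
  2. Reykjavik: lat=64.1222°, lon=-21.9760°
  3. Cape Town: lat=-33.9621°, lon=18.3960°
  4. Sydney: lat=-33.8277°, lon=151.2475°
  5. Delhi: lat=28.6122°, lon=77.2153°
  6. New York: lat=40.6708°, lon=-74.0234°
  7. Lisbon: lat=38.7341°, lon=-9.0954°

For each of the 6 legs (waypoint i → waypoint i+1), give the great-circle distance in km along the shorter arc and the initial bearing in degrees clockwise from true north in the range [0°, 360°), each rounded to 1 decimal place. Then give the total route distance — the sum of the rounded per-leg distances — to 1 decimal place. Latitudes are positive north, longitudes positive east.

Leg 1: dist=1890.3 km, bearing=326.2°
Leg 2: dist=11465.4 km, bearing=146.5°
Leg 3: dist=11015.8 km, bearing=141.9°
Leg 4: dist=10428.1 km, bearing=302.2°
Leg 5: dist=11760.0 km, bearing=337.7°
Leg 6: dist=5428.0 km, bearing=69.9°
Total: 51987.6 km

Leg 1: φ1=0.8991081, φ2=1.1191435, Δφ=0.2200354, Δλ=-0.3820508 rad; a=sin²(Δφ/2)+cosφ1·cosφ2·sin²(Δλ/2)=0.0218463544; c=2·atan2(√a, √(1-a))=0.296697302; dist=6371·c=1890.259 ≈ 1890.3 km; running total=1890.3 km
Leg 1 bearing: y=sinΔλ·cosφ2=-0.16272033, x=cosφ1·sinφ2-sinφ1·cosφ2·cosΔλ=0.24289599; θ=atan2(y, x)=-33.8188° <0 so +360° → 326.1812° ≈ 326.2°
Leg 2: φ1=1.1191435, φ2=-0.5927505, Δφ=-1.7118940, Δλ=0.7046243 rad; a=sin²(Δφ/2)+cosφ1·cosφ2·sin²(Δλ/2)=0.6134189253; c=2·atan2(√a, √(1-a))=1.799625991; dist=6371·c=11465.417 ≈ 11465.4 km; running total=13355.7 km
Leg 2 bearing: y=sinΔλ·cosφ2=0.53724663, x=cosφ1·sinφ2-sinφ1·cosφ2·cosΔλ=-0.81234884; θ=atan2(y, x)=146.5214° ≈ 146.5°
Leg 3: φ1=-0.5927505, φ2=-0.5904047, Δφ=0.0023457, Δλ=2.3186961 rad; a=sin²(Δφ/2)+cosφ1·cosφ2·sin²(Δλ/2)=0.5787972110; c=2·atan2(√a, √(1-a))=1.729050485; dist=6371·c=11015.781 ≈ 11015.8 km; running total=24371.5 km
Leg 3 bearing: y=sinΔλ·cosφ2=0.60901314, x=cosφ1·sinφ2-sinφ1·cosφ2·cosΔλ=-0.77734612; θ=atan2(y, x)=141.9230° ≈ 141.9°
Leg 4: φ1=-0.5904047, φ2=0.4993771, Δφ=1.0897818, Δλ=-1.2921056 rad; a=sin²(Δφ/2)+cosφ1·cosφ2·sin²(Δλ/2)=0.5329853334; c=2·atan2(√a, √(1-a))=1.636814940; dist=6371·c=10428.148 ≈ 10428.1 km; running total=34799.6 km
Leg 4 bearing: y=sinΔλ·cosφ2=-0.84400926, x=cosφ1·sinφ2-sinφ1·cosφ2·cosΔλ=0.53225580; θ=atan2(y, x)=-57.7633° <0 so +360° → 302.2367° ≈ 302.2°
Leg 5: φ1=0.4993771, φ2=0.7098394, Δφ=0.2104623, Δλ=-2.6396133 rad; a=sin²(Δφ/2)+cosφ1·cosφ2·sin²(Δλ/2)=0.6358042640; c=2·atan2(√a, √(1-a))=1.845860323; dist=6371·c=11759.976 ≈ 11760.0 km; running total=46559.6 km
Leg 5 bearing: y=sinΔλ·cosφ2=-0.36494504, x=cosφ1·sinφ2-sinφ1·cosφ2·cosΔλ=0.89053014; θ=atan2(y, x)=-22.2841° <0 so +360° → 337.7159° ≈ 337.7°
Leg 6: φ1=0.7098394, φ2=0.6760376, Δφ=-0.0338018, Δλ=1.1332074 rad; a=sin²(Δφ/2)+cosφ1·cosφ2·sin²(Δλ/2)=0.1707521822; c=2·atan2(√a, √(1-a))=0.851978249; dist=6371·c=5427.953 ≈ 5428.0 km; running total=51987.6 km
Leg 6 bearing: y=sinΔλ·cosφ2=0.70655795, x=cosφ1·sinφ2-sinφ1·cosφ2·cosΔλ=0.25915124; θ=atan2(y, x)=69.8580° ≈ 69.9°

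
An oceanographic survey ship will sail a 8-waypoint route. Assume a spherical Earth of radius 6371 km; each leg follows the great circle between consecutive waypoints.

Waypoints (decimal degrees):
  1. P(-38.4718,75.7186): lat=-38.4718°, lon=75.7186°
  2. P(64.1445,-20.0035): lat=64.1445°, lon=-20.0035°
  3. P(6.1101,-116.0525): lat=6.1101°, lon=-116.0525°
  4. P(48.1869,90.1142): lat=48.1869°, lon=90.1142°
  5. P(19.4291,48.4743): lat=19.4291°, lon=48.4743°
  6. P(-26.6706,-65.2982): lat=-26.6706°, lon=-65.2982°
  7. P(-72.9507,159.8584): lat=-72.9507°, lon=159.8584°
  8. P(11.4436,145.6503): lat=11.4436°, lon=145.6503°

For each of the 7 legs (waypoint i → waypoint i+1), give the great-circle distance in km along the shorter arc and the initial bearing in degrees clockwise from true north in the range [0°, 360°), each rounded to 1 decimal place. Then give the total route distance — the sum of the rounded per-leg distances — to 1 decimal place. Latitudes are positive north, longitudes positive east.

Leg 1: dist=14058.8 km, bearing=327.4°
Leg 2: dist=9688.3 km, bearing=278.1°
Leg 3: dist=13459.1 km, bearing=339.9°
Leg 4: dist=4906.7 km, bearing=244.2°
Leg 5: dist=13262.9 km, bearing=249.6°
Leg 6: dist=8434.7 km, bearing=192.4°
Leg 7: dist=9440.5 km, bearing=346.0°
Total: 73251.0 km

Leg 1: φ1=-0.6714596, φ2=1.1195327, Δφ=1.7909923, Δλ=-1.6706658 rad; a=sin²(Δφ/2)+cosφ1·cosφ2·sin²(Δλ/2)=0.7969470629; c=2·atan2(√a, √(1-a))=2.206686740; dist=6371·c=14058.801 ≈ 14058.8 km; running total=14058.8 km
Leg 1 bearing: y=sinΔλ·cosφ2=-0.43392998, x=cosφ1·sinφ2-sinφ1·cosφ2·cosΔλ=0.67749136; θ=atan2(y, x)=-32.6394° <0 so +360° → 327.3606° ≈ 327.4°
Leg 2: φ1=1.1195327, φ2=0.1066414, Δφ=-1.0128914, Δλ=-1.6763713 rad; a=sin²(Δφ/2)+cosφ1·cosφ2·sin²(Δλ/2)=0.4749552915; c=2·atan2(√a, √(1-a))=1.520685941; dist=6371·c=9688.290 ≈ 9688.3 km; running total=23747.1 km
Leg 2 bearing: y=sinΔλ·cosφ2=-0.98878296, x=cosφ1·sinφ2-sinφ1·cosφ2·cosΔλ=0.14070998; θ=atan2(y, x)=-81.9008° <0 so +360° → 278.0992° ≈ 278.1°
Leg 3: φ1=0.1066414, φ2=0.8410201, Δφ=0.7343787, Δλ=3.5982877 rad; a=sin²(Δφ/2)+cosφ1·cosφ2·sin²(Δλ/2)=0.7578223586; c=2·atan2(√a, √(1-a))=2.112556275; dist=6371·c=13459.096 ≈ 13459.1 km; running total=37206.2 km
Leg 3 bearing: y=sinΔλ·cosφ2=-0.29400551, x=cosφ1·sinφ2-sinφ1·cosφ2·cosΔλ=0.80478027; θ=atan2(y, x)=-20.0685° <0 so +360° → 339.9315° ≈ 339.9°
Leg 4: φ1=0.8410201, φ2=0.3391018, Δφ=-0.5019183, Δλ=-0.7267534 rad; a=sin²(Δφ/2)+cosφ1·cosφ2·sin²(Δλ/2)=0.1410990722; c=2·atan2(√a, √(1-a))=0.770156299; dist=6371·c=4906.666 ≈ 4906.7 km; running total=42112.9 km
Leg 4 bearing: y=sinΔλ·cosφ2=-0.62660911, x=cosφ1·sinφ2-sinφ1·cosφ2·cosΔλ=-0.30351527; θ=atan2(y, x)=-115.8445° <0 so +360° → 244.1555° ≈ 244.2°
Leg 5: φ1=0.3391018, φ2=-0.4654898, Δφ=-0.8045915, Δλ=-1.9857047 rad; a=sin²(Δφ/2)+cosφ1·cosφ2·sin²(Δλ/2)=0.7445062194; c=2·atan2(√a, √(1-a))=2.081753555; dist=6371·c=13262.852 ≈ 13262.9 km; running total=55375.8 km
Leg 5 bearing: y=sinΔλ·cosφ2=-0.81778262, x=cosφ1·sinφ2-sinφ1·cosφ2·cosΔλ=-0.30347722; θ=atan2(y, x)=-110.3598° <0 so +360° → 249.6402° ≈ 249.6°
Leg 6: φ1=-0.4654898, φ2=-1.2732299, Δφ=-0.8077401, Δλ=3.9297240 rad; a=sin²(Δφ/2)+cosφ1·cosφ2·sin²(Δλ/2)=0.3778099565; c=2·atan2(√a, √(1-a))=1.323915983; dist=6371·c=8434.669 ≈ 8434.7 km; running total=63810.5 km
Leg 6 bearing: y=sinΔλ·cosφ2=-0.20788565, x=cosφ1·sinφ2-sinφ1·cosφ2·cosΔλ=-0.94713353; θ=atan2(y, x)=-167.6205° <0 so +360° → 192.3795° ≈ 192.4°
Leg 7: φ1=-1.2732299, φ2=0.1997285, Δφ=1.4729584, Δλ=-0.2479781 rad; a=sin²(Δφ/2)+cosφ1·cosφ2·sin²(Δλ/2)=0.4555542121; c=2·atan2(√a, √(1-a))=1.481787267; dist=6371·c=9440.467 ≈ 9440.5 km; running total=73251.0 km
Leg 7 bearing: y=sinΔλ·cosφ2=-0.24056512, x=cosφ1·sinφ2-sinφ1·cosφ2·cosΔλ=0.96655404; θ=atan2(y, x)=-13.9763° <0 so +360° → 346.0237° ≈ 346.0°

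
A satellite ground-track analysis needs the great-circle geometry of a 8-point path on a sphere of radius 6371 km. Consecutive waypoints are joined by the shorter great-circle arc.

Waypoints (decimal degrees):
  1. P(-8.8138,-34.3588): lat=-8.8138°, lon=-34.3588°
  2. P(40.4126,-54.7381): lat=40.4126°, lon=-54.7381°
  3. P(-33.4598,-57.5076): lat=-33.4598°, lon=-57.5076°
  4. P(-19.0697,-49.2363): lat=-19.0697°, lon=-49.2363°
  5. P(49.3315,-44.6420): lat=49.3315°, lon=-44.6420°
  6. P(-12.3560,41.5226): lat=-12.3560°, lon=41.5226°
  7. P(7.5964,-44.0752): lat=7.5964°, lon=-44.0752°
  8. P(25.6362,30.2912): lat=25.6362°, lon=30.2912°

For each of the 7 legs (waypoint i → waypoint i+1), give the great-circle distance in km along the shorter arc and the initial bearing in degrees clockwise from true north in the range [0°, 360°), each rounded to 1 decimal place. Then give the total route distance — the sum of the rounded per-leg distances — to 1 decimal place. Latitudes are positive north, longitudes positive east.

Leg 1: φ1=-0.1538298, φ2=0.7053329, Δφ=0.8591628, Δλ=-0.3556859 rad; a=sin²(Δφ/2)+cosφ1·cosφ2·sin²(Δλ/2)=0.1970114452; c=2·atan2(√a, √(1-a))=0.919802709; dist=6371·c=5860.063 ≈ 5860.1 km; running total=5860.1 km
Leg 1 bearing: y=sinΔλ·cosφ2=-0.26514343, x=cosφ1·sinφ2-sinφ1·cosφ2·cosΔλ=0.74999380; θ=atan2(y, x)=-19.4699° <0 so +360° → 340.5301° ≈ 340.5°
Leg 2: φ1=0.7053329, φ2=-0.5839837, Δφ=-1.2893166, Δλ=-0.0483369 rad; a=sin²(Δφ/2)+cosφ1·cosφ2·sin²(Δλ/2)=0.3614822443; c=2·atan2(√a, √(1-a))=1.290088842; dist=6371·c=8219.156 ≈ 8219.2 km; running total=14079.3 km
Leg 2 bearing: y=sinΔλ·cosφ2=-0.04031046, x=cosφ1·sinφ2-sinφ1·cosφ2·cosΔλ=-0.96001375; θ=atan2(y, x)=-177.5956° <0 so +360° → 182.4044° ≈ 182.4°
Leg 3: φ1=-0.5839837, φ2=-0.3328291, Δφ=0.2511546, Δλ=0.1443614 rad; a=sin²(Δφ/2)+cosφ1·cosφ2·sin²(Δλ/2)=0.0197878854; c=2·atan2(√a, √(1-a))=0.282275048; dist=6371·c=1798.374 ≈ 1798.4 km; running total=15877.7 km
Leg 3 bearing: y=sinΔλ·cosφ2=0.13596572, x=cosφ1·sinφ2-sinφ1·cosφ2·cosΔλ=0.24310208; θ=atan2(y, x)=29.2181° ≈ 29.2°
Leg 4: φ1=-0.3328291, φ2=0.8609971, Δφ=1.1938262, Δλ=0.0801857 rad; a=sin²(Δφ/2)+cosφ1·cosφ2·sin²(Δλ/2)=0.3169369788; c=2·atan2(√a, √(1-a))=1.195953749; dist=6371·c=7619.421 ≈ 7619.4 km; running total=23497.1 km
Leg 4 bearing: y=sinΔλ·cosφ2=0.05219953, x=cosφ1·sinφ2-sinφ1·cosφ2·cosΔλ=0.92910006; θ=atan2(y, x)=3.2157° ≈ 3.2°
Leg 5: φ1=0.8609971, φ2=-0.2156529, Δφ=-1.0766500, Δλ=1.5038560 rad; a=sin²(Δφ/2)+cosφ1·cosφ2·sin²(Δλ/2)=0.5598623659; c=2·atan2(√a, √(1-a))=1.690808942; dist=6371·c=10772.144 ≈ 10772.1 km; running total=34269.2 km
Leg 5 bearing: y=sinΔλ·cosφ2=0.97464910, x=cosφ1·sinφ2-sinφ1·cosφ2·cosΔλ=-0.18901088; θ=atan2(y, x)=100.9750° ≈ 101.0°
Leg 6: φ1=-0.2156529, φ2=0.1325822, Δφ=0.3482351, Δλ=-1.4939634 rad; a=sin²(Δφ/2)+cosφ1·cosφ2·sin²(Δλ/2)=0.4769831217; c=2·atan2(√a, √(1-a))=1.524746296; dist=6371·c=9714.159 ≈ 9714.2 km; running total=43983.4 km
Leg 6 bearing: y=sinΔλ·cosφ2=-0.98829955, x=cosφ1·sinφ2-sinφ1·cosφ2·cosΔλ=0.14541287; θ=atan2(y, x)=-81.6299° <0 so +360° → 278.3701° ≈ 278.4°
Leg 7: φ1=0.1325822, φ2=0.4474361, Δφ=0.3148539, Δλ=1.2979385 rad; a=sin²(Δφ/2)+cosφ1·cosφ2·sin²(Δλ/2)=0.3509906784; c=2·atan2(√a, √(1-a))=1.268180023; dist=6371·c=8079.575 ≈ 8079.6 km; running total=52063.0 km
Leg 7 bearing: y=sinΔλ·cosφ2=0.86820589, x=cosφ1·sinφ2-sinφ1·cosφ2·cosΔλ=0.39674100; θ=atan2(y, x)=65.4412° ≈ 65.4°

Leg 1: dist=5860.1 km, bearing=340.5°
Leg 2: dist=8219.2 km, bearing=182.4°
Leg 3: dist=1798.4 km, bearing=29.2°
Leg 4: dist=7619.4 km, bearing=3.2°
Leg 5: dist=10772.1 km, bearing=101.0°
Leg 6: dist=9714.2 km, bearing=278.4°
Leg 7: dist=8079.6 km, bearing=65.4°
Total: 52063.0 km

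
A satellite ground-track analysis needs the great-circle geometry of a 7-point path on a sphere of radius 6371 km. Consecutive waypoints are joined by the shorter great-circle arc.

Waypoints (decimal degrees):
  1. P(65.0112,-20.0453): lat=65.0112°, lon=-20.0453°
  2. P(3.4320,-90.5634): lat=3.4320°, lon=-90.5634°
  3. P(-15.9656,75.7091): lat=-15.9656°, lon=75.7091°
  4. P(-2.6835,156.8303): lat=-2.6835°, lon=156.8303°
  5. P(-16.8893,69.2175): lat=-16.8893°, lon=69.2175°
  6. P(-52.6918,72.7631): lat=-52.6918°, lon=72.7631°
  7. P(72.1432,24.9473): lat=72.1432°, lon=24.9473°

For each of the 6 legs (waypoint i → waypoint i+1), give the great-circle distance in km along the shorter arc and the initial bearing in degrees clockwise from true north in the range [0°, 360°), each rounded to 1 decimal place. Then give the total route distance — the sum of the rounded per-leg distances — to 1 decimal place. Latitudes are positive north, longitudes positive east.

Leg 1: φ1=1.1346595, φ2=0.0598997, Δφ=-1.0747598, Δλ=-1.2307730 rad; a=sin²(Δφ/2)+cosφ1·cosφ2·sin²(Δλ/2)=0.4025523471; c=2·atan2(√a, √(1-a))=1.374645619; dist=6371·c=8757.867 ≈ 8757.9 km; running total=8757.9 km
Leg 1 bearing: y=sinΔλ·cosφ2=-0.94105613, x=cosφ1·sinφ2-sinφ1·cosφ2·cosΔλ=-0.27645830; θ=atan2(y, x)=-106.3714° <0 so +360° → 253.6286° ≈ 253.6°
Leg 2: φ1=0.0598997, φ2=-0.2786523, Δφ=-0.3385520, Δλ=2.9020026 rad; a=sin²(Δφ/2)+cosφ1·cosφ2·sin²(Δλ/2)=0.9743776621; c=2·atan2(√a, √(1-a))=2.820069943; dist=6371·c=17966.666 ≈ 17966.7 km; running total=26724.6 km
Leg 2 bearing: y=sinΔλ·cosφ2=0.22815089, x=cosφ1·sinφ2-sinφ1·cosφ2·cosΔλ=-0.21865614; θ=atan2(y, x)=133.7826° ≈ 133.8°
Leg 3: φ1=-0.2786523, φ2=-0.0468359, Δφ=0.2318164, Δλ=1.4158320 rad; a=sin²(Δφ/2)+cosφ1·cosφ2·sin²(Δλ/2)=0.4194467308; c=2·atan2(√a, √(1-a))=1.408984592; dist=6371·c=8976.641 ≈ 8976.6 km; running total=35701.2 km
Leg 3 bearing: y=sinΔλ·cosφ2=0.98693358, x=cosφ1·sinφ2-sinφ1·cosφ2·cosΔλ=-0.00260529; θ=atan2(y, x)=90.1512° ≈ 90.2°
Leg 4: φ1=-0.0468359, φ2=-0.2947739, Δφ=-0.2479380, Δλ=-1.5291318 rad; a=sin²(Δφ/2)+cosφ1·cosφ2·sin²(Δλ/2)=0.4732929301; c=2·atan2(√a, √(1-a))=1.517356755; dist=6371·c=9667.080 ≈ 9667.1 km; running total=45368.3 km
Leg 4 bearing: y=sinΔλ·cosφ2=-0.95603745, x=cosφ1·sinφ2-sinφ1·cosφ2·cosΔλ=-0.28833891; θ=atan2(y, x)=-106.7832° <0 so +360° → 253.2168° ≈ 253.2°
Leg 5: φ1=-0.2947739, φ2=-0.9196454, Δφ=-0.6248715, Δλ=0.0618824 rad; a=sin²(Δφ/2)+cosφ1·cosφ2·sin²(Δλ/2)=0.0950359044; c=2·atan2(√a, √(1-a))=0.626766652; dist=6371·c=3993.130 ≈ 3993.1 km; running total=49361.4 km
Leg 5 bearing: y=sinΔλ·cosφ2=0.03748312, x=cosφ1·sinφ2-sinφ1·cosφ2·cosΔλ=-0.58533011; θ=atan2(y, x)=176.3359° ≈ 176.3°
Leg 6: φ1=-0.9196454, φ2=1.2591364, Δφ=2.1787818, Δλ=-0.8345431 rad; a=sin²(Δφ/2)+cosφ1·cosφ2·sin²(Δλ/2)=0.8161326437; c=2·atan2(√a, √(1-a))=2.255269950; dist=6371·c=14368.325 ≈ 14368.3 km; running total=63729.7 km
Leg 6 bearing: y=sinΔλ·cosφ2=-0.22721641, x=cosφ1·sinφ2-sinφ1·cosφ2·cosΔλ=0.74068435; θ=atan2(y, x)=-17.0542° <0 so +360° → 342.9458° ≈ 342.9°

Leg 1: dist=8757.9 km, bearing=253.6°
Leg 2: dist=17966.7 km, bearing=133.8°
Leg 3: dist=8976.6 km, bearing=90.2°
Leg 4: dist=9667.1 km, bearing=253.2°
Leg 5: dist=3993.1 km, bearing=176.3°
Leg 6: dist=14368.3 km, bearing=342.9°
Total: 63729.7 km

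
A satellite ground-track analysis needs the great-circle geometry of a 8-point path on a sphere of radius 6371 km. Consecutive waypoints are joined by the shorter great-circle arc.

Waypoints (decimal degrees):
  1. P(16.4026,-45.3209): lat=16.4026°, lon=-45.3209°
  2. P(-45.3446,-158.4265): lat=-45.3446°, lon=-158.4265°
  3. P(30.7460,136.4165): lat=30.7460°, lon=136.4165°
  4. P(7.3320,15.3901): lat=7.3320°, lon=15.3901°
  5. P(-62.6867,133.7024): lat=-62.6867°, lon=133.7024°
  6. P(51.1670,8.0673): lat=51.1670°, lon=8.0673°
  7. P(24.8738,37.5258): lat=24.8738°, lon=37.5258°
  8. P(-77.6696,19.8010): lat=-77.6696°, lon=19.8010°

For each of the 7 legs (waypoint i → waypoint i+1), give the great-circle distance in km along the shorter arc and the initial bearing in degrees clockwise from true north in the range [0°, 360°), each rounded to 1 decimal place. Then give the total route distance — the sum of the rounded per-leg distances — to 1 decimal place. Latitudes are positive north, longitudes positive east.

Leg 1: φ1=0.2862794, φ2=-0.7914126, Δφ=-1.0776919, Δλ=-1.9740651 rad; a=sin²(Δφ/2)+cosφ1·cosφ2·sin²(Δλ/2)=0.7327311119; c=2·atan2(√a, √(1-a))=2.054953113; dist=6371·c=13092.106 ≈ 13092.1 km; running total=13092.1 km
Leg 1 bearing: y=sinΔλ·cosφ2=-0.64646148, x=cosφ1·sinφ2-sinφ1·cosφ2·cosΔλ=-0.60451011; θ=atan2(y, x)=-133.0793° <0 so +360° → 226.9207° ≈ 226.9°
Leg 2: φ1=-0.7914126, φ2=0.5366189, Δφ=1.3280315, Δλ=5.1459811 rad; a=sin²(Δφ/2)+cosφ1·cosφ2·sin²(Δλ/2)=0.5549409897; c=2·atan2(√a, √(1-a))=1.680900636; dist=6371·c=10709.018 ≈ 10709.0 km; running total=23801.1 km
Leg 2 bearing: y=sinΔλ·cosφ2=-0.77991142, x=cosφ1·sinφ2-sinφ1·cosφ2·cosΔλ=0.61616891; θ=atan2(y, x)=-51.6895° <0 so +360° → 308.3105° ≈ 308.3°
Leg 3: φ1=0.5366189, φ2=0.1279675, Δφ=-0.4086514, Δλ=-2.1123092 rad; a=sin²(Δφ/2)+cosφ1·cosφ2·sin²(Δλ/2)=0.6870599110; c=2·atan2(√a, √(1-a))=1.954243818; dist=6371·c=12450.487 ≈ 12450.5 km; running total=36251.6 km
Leg 3 bearing: y=sinΔλ·cosφ2=-0.84992306, x=cosφ1·sinφ2-sinφ1·cosφ2·cosΔλ=0.37103255; θ=atan2(y, x)=-66.4164° <0 so +360° → 293.5836° ≈ 293.6°
Leg 4: φ1=0.1279675, φ2=-1.0940893, Δφ=-1.2220569, Δλ=2.0649392 rad; a=sin²(Δφ/2)+cosφ1·cosφ2·sin²(Δλ/2)=0.6646179389; c=2·atan2(√a, √(1-a))=1.906290549; dist=6371·c=12144.977 ≈ 12145.0 km; running total=48396.6 km
Leg 4 bearing: y=sinΔλ·cosφ2=0.40396544, x=cosφ1·sinφ2-sinφ1·cosφ2·cosΔλ=-0.85347270; θ=atan2(y, x)=154.6709° ≈ 154.7°
Leg 5: φ1=-1.0940893, φ2=0.8930326, Δφ=1.9871219, Δλ=-2.1927462 rad; a=sin²(Δφ/2)+cosφ1·cosφ2·sin²(Δλ/2)=0.9298825000; c=2·atan2(√a, √(1-a))=2.605605659; dist=6371·c=16600.314 ≈ 16600.3 km; running total=64996.9 km
Leg 5 bearing: y=sinΔλ·cosφ2=-0.50963321, x=cosφ1·sinφ2-sinφ1·cosφ2·cosΔλ=0.03283493; θ=atan2(y, x)=-86.3136° <0 so +360° → 273.6864° ≈ 273.7°
Leg 6: φ1=0.8930326, φ2=0.4341297, Δφ=-0.4589029, Δλ=0.5141478 rad; a=sin²(Δφ/2)+cosφ1·cosφ2·sin²(Δλ/2)=0.0885054557; c=2·atan2(√a, √(1-a))=0.604143240; dist=6371·c=3848.997 ≈ 3849.0 km; running total=68845.9 km
Leg 6 bearing: y=sinΔλ·cosφ2=0.44617256, x=cosφ1·sinφ2-sinφ1·cosφ2·cosΔλ=-0.35159495; θ=atan2(y, x)=128.2390° ≈ 128.2°
Leg 7: φ1=0.4341297, φ2=-1.3555902, Δφ=-1.7897200, Δλ=-0.3093561 rad; a=sin²(Δφ/2)+cosφ1·cosφ2·sin²(Δλ/2)=0.6131879550; c=2·atan2(√a, √(1-a))=1.799151712; dist=6371·c=11462.396 ≈ 11462.4 km; running total=80308.3 km
Leg 7 bearing: y=sinΔλ·cosφ2=-0.06501393, x=cosφ1·sinφ2-sinφ1·cosφ2·cosΔλ=-0.97186786; θ=atan2(y, x)=-176.1729° <0 so +360° → 183.8271° ≈ 183.8°

Leg 1: dist=13092.1 km, bearing=226.9°
Leg 2: dist=10709.0 km, bearing=308.3°
Leg 3: dist=12450.5 km, bearing=293.6°
Leg 4: dist=12145.0 km, bearing=154.7°
Leg 5: dist=16600.3 km, bearing=273.7°
Leg 6: dist=3849.0 km, bearing=128.2°
Leg 7: dist=11462.4 km, bearing=183.8°
Total: 80308.3 km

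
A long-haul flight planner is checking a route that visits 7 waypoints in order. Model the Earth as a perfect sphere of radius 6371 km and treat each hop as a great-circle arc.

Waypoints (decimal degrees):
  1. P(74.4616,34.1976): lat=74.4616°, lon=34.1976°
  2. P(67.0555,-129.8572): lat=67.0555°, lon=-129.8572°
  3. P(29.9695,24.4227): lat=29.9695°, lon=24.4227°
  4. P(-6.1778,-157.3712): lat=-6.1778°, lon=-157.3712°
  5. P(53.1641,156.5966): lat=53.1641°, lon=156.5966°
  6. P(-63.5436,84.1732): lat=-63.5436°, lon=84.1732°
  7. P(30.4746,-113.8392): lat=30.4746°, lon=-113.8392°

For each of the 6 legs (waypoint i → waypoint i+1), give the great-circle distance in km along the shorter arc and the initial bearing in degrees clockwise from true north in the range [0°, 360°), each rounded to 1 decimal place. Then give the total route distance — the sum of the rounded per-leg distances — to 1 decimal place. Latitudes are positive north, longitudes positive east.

Leg 1: φ1=1.2996001, φ2=1.1703393, Δφ=-0.1292608, Δλ=-2.8632964 rad; a=sin²(Δφ/2)+cosφ1·cosφ2·sin²(Δλ/2)=0.1065940318; c=2·atan2(√a, √(1-a))=0.665169899; dist=6371·c=4237.797 ≈ 4237.8 km; running total=4237.8 km
Leg 1 bearing: y=sinΔλ·cosφ2=-0.10709581, x=cosφ1·sinφ2-sinφ1·cosφ2·cosΔλ=0.60783013; θ=atan2(y, x)=-9.9926° <0 so +360° → 350.0074° ≈ 350.0°
Leg 2: φ1=1.1703393, φ2=0.5230665, Δφ=-0.6472728, Δλ=2.6926922 rad; a=sin²(Δφ/2)+cosφ1·cosφ2·sin²(Δλ/2)=0.4221192368; c=2·atan2(√a, √(1-a))=1.414397984; dist=6371·c=9011.130 ≈ 9011.1 km; running total=13248.9 km
Leg 2 bearing: y=sinΔλ·cosφ2=0.37594897, x=cosφ1·sinφ2-sinφ1·cosφ2·cosΔλ=0.91345537; θ=atan2(y, x)=22.3705° ≈ 22.4°
Leg 3: φ1=0.5230665, φ2=-0.1078230, Δφ=-0.6308894, Δλ=-3.1729021 rad; a=sin²(Δφ/2)+cosφ1·cosφ2·sin²(Δλ/2)=0.9572980060; c=2·atan2(√a, √(1-a))=2.725304058; dist=6371·c=17362.912 ≈ 17362.9 km; running total=30611.8 km
Leg 3 bearing: y=sinΔλ·cosφ2=0.03112255, x=cosφ1·sinφ2-sinφ1·cosφ2·cosΔλ=0.40316935; θ=atan2(y, x)=4.4142° ≈ 4.4°
Leg 4: φ1=-0.1078230, φ2=0.9278886, Δφ=1.0357115, Δλ=5.4797719 rad; a=sin²(Δφ/2)+cosφ1·cosφ2·sin²(Δλ/2)=0.3361619855; c=2·atan2(√a, √(1-a))=1.236953579; dist=6371·c=7880.631 ≈ 7880.6 km; running total=38492.4 km
Leg 4 bearing: y=sinΔλ·cosφ2=-0.43149632, x=cosφ1·sinφ2-sinφ1·cosφ2·cosΔλ=0.84049946; θ=atan2(y, x)=-27.1751° <0 so +360° → 332.8249° ≈ 332.8°
Leg 5: φ1=0.9278886, φ2=-1.1090450, Δφ=-2.0369336, Δλ=-1.2640268 rad; a=sin²(Δφ/2)+cosφ1·cosφ2·sin²(Δλ/2)=0.8179394879; c=2·atan2(√a, √(1-a))=2.259943194; dist=6371·c=14398.098 ≈ 14398.1 km; running total=52890.5 km
Leg 5 bearing: y=sinΔλ·cosφ2=-0.42471732, x=cosφ1·sinφ2-sinφ1·cosφ2·cosΔλ=-0.64441689; θ=atan2(y, x)=-146.6122° <0 so +360° → 213.3878° ≈ 213.4°
Leg 6: φ1=-1.1090450, φ2=0.5318821, Δφ=1.6409271, Δλ=-3.4559683 rad; a=sin²(Δφ/2)+cosφ1·cosφ2·sin²(Δλ/2)=0.9095977645; c=2·atan2(√a, √(1-a))=2.530803233; dist=6371·c=16123.747 ≈ 16123.7 km; running total=69014.2 km
Leg 6 bearing: y=sinΔλ·cosφ2=0.26650494, x=cosφ1·sinφ2-sinφ1·cosφ2·cosΔλ=-0.50783245; θ=atan2(y, x)=152.3100° ≈ 152.3°

Leg 1: dist=4237.8 km, bearing=350.0°
Leg 2: dist=9011.1 km, bearing=22.4°
Leg 3: dist=17362.9 km, bearing=4.4°
Leg 4: dist=7880.6 km, bearing=332.8°
Leg 5: dist=14398.1 km, bearing=213.4°
Leg 6: dist=16123.7 km, bearing=152.3°
Total: 69014.2 km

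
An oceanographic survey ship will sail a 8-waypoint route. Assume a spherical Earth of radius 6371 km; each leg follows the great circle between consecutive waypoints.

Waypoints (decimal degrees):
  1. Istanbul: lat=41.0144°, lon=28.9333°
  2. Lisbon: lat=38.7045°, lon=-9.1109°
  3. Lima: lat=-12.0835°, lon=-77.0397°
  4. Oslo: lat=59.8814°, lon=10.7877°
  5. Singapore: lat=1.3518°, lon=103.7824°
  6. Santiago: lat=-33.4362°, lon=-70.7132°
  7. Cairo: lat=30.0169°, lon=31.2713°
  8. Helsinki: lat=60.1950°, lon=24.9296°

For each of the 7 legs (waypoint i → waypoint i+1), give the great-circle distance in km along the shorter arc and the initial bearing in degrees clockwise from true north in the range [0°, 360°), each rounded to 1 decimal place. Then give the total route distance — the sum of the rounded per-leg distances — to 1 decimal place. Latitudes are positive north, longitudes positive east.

Leg 1: dist=3231.7 km, bearing=278.1°
Leg 2: dist=9010.6 km, bearing=246.5°
Leg 3: dist=11047.3 km, bearing=30.5°
Leg 4: dist=10044.5 km, bearing=86.7°
Leg 5: dist=16401.6 km, bearing=188.6°
Leg 6: dist=12809.0 km, bearing=69.4°
Leg 7: dist=3388.9 km, bearing=353.8°
Total: 65933.6 km

Leg 1: φ1=0.7158363, φ2=0.6755210, Δφ=-0.0403154, Δλ=-0.6639966 rad; a=sin²(Δφ/2)+cosφ1·cosφ2·sin²(Δλ/2)=0.0629592613; c=2·atan2(√a, √(1-a))=0.507254562; dist=6371·c=3231.719 ≈ 3231.7 km; running total=3231.7 km
Leg 1 bearing: y=sinΔλ·cosφ2=-0.48092495, x=cosφ1·sinφ2-sinφ1·cosφ2·cosΔλ=0.06850373; θ=atan2(y, x)=-81.8932° <0 so +360° → 278.1068° ≈ 278.1°
Leg 2: φ1=0.6755210, φ2=-0.2108969, Δφ=-0.8864178, Δλ=-1.1855812 rad; a=sin²(Δφ/2)+cosφ1·cosφ2·sin²(Δλ/2)=0.4220806886; c=2·atan2(√a, √(1-a))=1.414319935; dist=6371·c=9010.632 ≈ 9010.6 km; running total=12242.3 km
Leg 2 bearing: y=sinΔλ·cosφ2=-0.90618486, x=cosφ1·sinφ2-sinφ1·cosφ2·cosΔλ=-0.39311998; θ=atan2(y, x)=-113.4521° <0 so +360° → 246.5479° ≈ 246.5°
Leg 3: φ1=-0.2108969, φ2=1.0451276, Δφ=1.2560245, Δλ=1.5328773 rad; a=sin²(Δφ/2)+cosφ1·cosφ2·sin²(Δλ/2)=0.5812363407; c=2·atan2(√a, √(1-a))=1.733992444; dist=6371·c=11047.266 ≈ 11047.3 km; running total=23289.6 km
Leg 3 bearing: y=sinΔλ·cosφ2=0.50143086, x=cosφ1·sinφ2-sinφ1·cosφ2·cosΔλ=0.84980570; θ=atan2(y, x)=30.5429° ≈ 30.5°
Leg 4: φ1=1.0451276, φ2=0.0235934, Δφ=-1.0215342, Δλ=1.6230637 rad; a=sin²(Δφ/2)+cosφ1·cosφ2·sin²(Δλ/2)=0.5029009989; c=2·atan2(√a, √(1-a))=1.576598357; dist=6371·c=10044.508 ≈ 10044.5 km; running total=33334.1 km
Leg 4 bearing: y=sinΔλ·cosφ2=0.99835644, x=cosφ1·sinφ2-sinφ1·cosφ2·cosΔλ=0.05701537; θ=atan2(y, x)=86.7314° ≈ 86.7°
Leg 5: φ1=0.0235934, φ2=-0.5835718, Δφ=-0.6071651, Δλ=-3.0455228 rad; a=sin²(Δφ/2)+cosφ1·cosφ2·sin²(Δλ/2)=0.9217098144; c=2·atan2(√a, √(1-a))=2.574413102; dist=6371·c=16401.586 ≈ 16401.6 km; running total=49735.7 km
Leg 5 bearing: y=sinΔλ·cosφ2=-0.08004706, x=cosφ1·sinφ2-sinφ1·cosφ2·cosΔλ=-0.53125869; θ=atan2(y, x)=-171.4315° <0 so +360° → 188.5685° ≈ 188.6°
Leg 6: φ1=-0.5835718, φ2=0.5238937, Δφ=1.1074655, Δλ=1.7799653 rad; a=sin²(Δφ/2)+cosφ1·cosφ2·sin²(Δλ/2)=0.7128426845; c=2·atan2(√a, √(1-a))=2.010515499; dist=6371·c=12808.994 ≈ 12809.0 km; running total=62544.7 km
Leg 6 bearing: y=sinΔλ·cosφ2=0.84700505, x=cosφ1·sinφ2-sinφ1·cosφ2·cosΔλ=0.31839349; θ=atan2(y, x)=69.3985° ≈ 69.4°
Leg 7: φ1=0.5238937, φ2=1.0506009, Δφ=0.5267072, Δλ=-0.1106835 rad; a=sin²(Δφ/2)+cosφ1·cosφ2·sin²(Δλ/2)=0.0690832947; c=2·atan2(√a, √(1-a))=0.531922851; dist=6371·c=3388.880 ≈ 3388.9 km; running total=65933.6 km
Leg 7 bearing: y=sinΔλ·cosφ2=-0.05490296, x=cosφ1·sinφ2-sinφ1·cosφ2·cosΔλ=0.50421110; θ=atan2(y, x)=-6.2144° <0 so +360° → 353.7856° ≈ 353.8°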